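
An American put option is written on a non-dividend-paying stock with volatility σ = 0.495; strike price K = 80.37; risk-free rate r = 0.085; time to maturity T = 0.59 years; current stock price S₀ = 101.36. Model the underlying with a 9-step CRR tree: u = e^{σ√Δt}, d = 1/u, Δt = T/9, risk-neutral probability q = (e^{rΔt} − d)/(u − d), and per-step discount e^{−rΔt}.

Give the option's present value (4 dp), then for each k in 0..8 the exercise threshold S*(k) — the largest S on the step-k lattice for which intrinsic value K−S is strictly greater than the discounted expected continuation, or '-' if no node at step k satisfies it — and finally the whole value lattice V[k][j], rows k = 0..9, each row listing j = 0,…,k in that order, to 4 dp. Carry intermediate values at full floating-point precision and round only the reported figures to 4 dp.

Δt=0.06556  u=1.13512  d=0.88096  q=0.49034  discount=0.99444
step 9 (expiry): payoffs max(K−S,0) = 47.9742 38.6281 26.5856 11.0688 0.0000 0.0000 0.0000 0.0000 0.0000 0.0000
step 8: (k=8,j=0): S=36.7731, (K−S)⁺=43.5969, hold=43.1503 ⇒ V=43.5969 exercise | (k=8,j=1): S=47.3821, (K−S)⁺=32.9879, hold=32.5413 ⇒ V=32.9879 exercise | (k=8,j=2): S=61.0518, (K−S)⁺=19.3182, hold=18.8716 ⇒ V=19.3182 exercise | (k=8,j=3): S=78.6652, (K−S)⁺=1.7048, hold=5.6100 ⇒ V=5.6100 continue | (k=8,j=4): S=101.3600, (K−S)⁺=0.0000, hold=0.0000 ⇒ V=0.0000 continue | (k=8,j=5): S=130.6022, (K−S)⁺=0.0000, hold=0.0000 ⇒ V=0.0000 continue | (k=8,j=6): S=168.2808, (K−S)⁺=0.0000, hold=0.0000 ⇒ V=0.0000 continue | (k=8,j=7): S=216.8296, (K−S)⁺=0.0000, hold=0.0000 ⇒ V=0.0000 continue | (k=8,j=8): S=279.3847, (K−S)⁺=0.0000, hold=0.0000 ⇒ V=0.0000 continue  boundary S*=61.0518
step 7: (k=7,j=0): S=41.7419, (K−S)⁺=38.6281, hold=38.1815 ⇒ V=38.6281 exercise | (k=7,j=1): S=53.7844, (K−S)⁺=26.5856, hold=26.1390 ⇒ V=26.5856 exercise | (k=7,j=2): S=69.3012, (K−S)⁺=11.0688, hold=12.5265 ⇒ V=12.5265 continue | (k=7,j=3): S=89.2945, (K−S)⁺=0.0000, hold=2.8433 ⇒ V=2.8433 continue | (k=7,j=4): S=115.0558, (K−S)⁺=0.0000, hold=0.0000 ⇒ V=0.0000 continue | (k=7,j=5): S=148.2493, (K−S)⁺=0.0000, hold=0.0000 ⇒ V=0.0000 continue | (k=7,j=6): S=191.0190, (K−S)⁺=0.0000, hold=0.0000 ⇒ V=0.0000 continue | (k=7,j=7): S=246.1278, (K−S)⁺=0.0000, hold=0.0000 ⇒ V=0.0000 continue  boundary S*=53.7844
step 6: (k=6,j=0): S=47.3821, (K−S)⁺=32.9879, hold=32.5413 ⇒ V=32.9879 exercise | (k=6,j=1): S=61.0518, (K−S)⁺=19.3182, hold=19.5824 ⇒ V=19.5824 continue | (k=6,j=2): S=78.6652, (K−S)⁺=1.7048, hold=7.7351 ⇒ V=7.7351 continue | (k=6,j=3): S=101.3600, (K−S)⁺=0.0000, hold=1.4410 ⇒ V=1.4410 continue | (k=6,j=4): S=130.6022, (K−S)⁺=0.0000, hold=0.0000 ⇒ V=0.0000 continue | (k=6,j=5): S=168.2808, (K−S)⁺=0.0000, hold=0.0000 ⇒ V=0.0000 continue | (k=6,j=6): S=216.8296, (K−S)⁺=0.0000, hold=0.0000 ⇒ V=0.0000 continue  boundary S*=47.3821
step 5: (k=5,j=0): S=53.7844, (K−S)⁺=26.5856, hold=26.2678 ⇒ V=26.5856 exercise | (k=5,j=1): S=69.3012, (K−S)⁺=11.0688, hold=13.6966 ⇒ V=13.6966 continue | (k=5,j=2): S=89.2945, (K−S)⁺=0.0000, hold=4.6230 ⇒ V=4.6230 continue | (k=5,j=3): S=115.0558, (K−S)⁺=0.0000, hold=0.7304 ⇒ V=0.7304 continue | (k=5,j=4): S=148.2493, (K−S)⁺=0.0000, hold=0.0000 ⇒ V=0.0000 continue | (k=5,j=5): S=191.0190, (K−S)⁺=0.0000, hold=0.0000 ⇒ V=0.0000 continue  boundary S*=53.7844
step 4: (k=4,j=0): S=61.0518, (K−S)⁺=19.3182, hold=20.1530 ⇒ V=20.1530 continue | (k=4,j=1): S=78.6652, (K−S)⁺=1.7048, hold=9.1961 ⇒ V=9.1961 continue | (k=4,j=2): S=101.3600, (K−S)⁺=0.0000, hold=2.6992 ⇒ V=2.6992 continue | (k=4,j=3): S=130.6022, (K−S)⁺=0.0000, hold=0.3702 ⇒ V=0.3702 continue | (k=4,j=4): S=168.2808, (K−S)⁺=0.0000, hold=0.0000 ⇒ V=0.0000 continue  boundary S*=-
step 3: (k=3,j=0): S=69.3012, (K−S)⁺=11.0688, hold=14.6982 ⇒ V=14.6982 continue | (k=3,j=1): S=89.2945, (K−S)⁺=0.0000, hold=5.9770 ⇒ V=5.9770 continue | (k=3,j=2): S=115.0558, (K−S)⁺=0.0000, hold=1.5485 ⇒ V=1.5485 continue | (k=3,j=3): S=148.2493, (K−S)⁺=0.0000, hold=0.1876 ⇒ V=0.1876 continue  boundary S*=-
step 2: (k=2,j=0): S=78.6652, (K−S)⁺=1.7048, hold=10.3639 ⇒ V=10.3639 continue | (k=2,j=1): S=101.3600, (K−S)⁺=0.0000, hold=3.7844 ⇒ V=3.7844 continue | (k=2,j=2): S=130.6022, (K−S)⁺=0.0000, hold=0.8763 ⇒ V=0.8763 continue  boundary S*=-
step 1: (k=1,j=0): S=89.2945, (K−S)⁺=0.0000, hold=7.0980 ⇒ V=7.0980 continue | (k=1,j=1): S=115.0558, (K−S)⁺=0.0000, hold=2.3453 ⇒ V=2.3453 continue  boundary S*=-
step 0: (k=0,j=0): S=101.3600, (K−S)⁺=0.0000, hold=4.7411 ⇒ V=4.7411 continue  boundary S*=-

price = 4.7411
boundary = - - - - - 53.7844 47.3821 53.7844 61.0518
tree:
4.7411
7.0980 2.3453
10.3639 3.7844 0.8763
14.6982 5.9770 1.5485 0.1876
20.1530 9.1961 2.6992 0.3702 0.0000
26.5856 13.6966 4.6230 0.7304 0.0000 0.0000
32.9879 19.5824 7.7351 1.4410 0.0000 0.0000 0.0000
38.6281 26.5856 12.5265 2.8433 0.0000 0.0000 0.0000 0.0000
43.5969 32.9879 19.3182 5.6100 0.0000 0.0000 0.0000 0.0000 0.0000
47.9742 38.6281 26.5856 11.0688 0.0000 0.0000 0.0000 0.0000 0.0000 0.0000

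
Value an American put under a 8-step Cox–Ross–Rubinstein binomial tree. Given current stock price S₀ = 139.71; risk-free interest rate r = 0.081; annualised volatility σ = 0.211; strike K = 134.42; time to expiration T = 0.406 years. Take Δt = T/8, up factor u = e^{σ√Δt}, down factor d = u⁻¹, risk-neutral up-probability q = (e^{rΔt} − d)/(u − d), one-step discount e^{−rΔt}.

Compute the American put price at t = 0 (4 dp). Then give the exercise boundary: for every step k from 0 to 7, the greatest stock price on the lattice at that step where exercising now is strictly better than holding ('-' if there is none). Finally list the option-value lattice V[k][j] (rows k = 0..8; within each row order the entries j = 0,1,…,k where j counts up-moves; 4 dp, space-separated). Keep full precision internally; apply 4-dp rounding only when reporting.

params: Δt=0.05075 u=1.04868 d=0.95358 q=0.53143 e^(-rΔt)=0.99590
t_8 payoffs: 38.9034 29.3773 18.9011 7.3800 0.0000 0.0000 0.0000 0.0000 0.0000
t_7: node(7,0) S=100.1665 payoff=34.2535 vs cont=33.7021 → 34.2535 [stop]  node(7,1) S=110.1564 payoff=24.2636 vs cont=23.7122 → 24.2636 [stop]  node(7,2) S=121.1426 payoff=13.2774 vs cont=12.7260 → 13.2774 [stop]  node(7,3) S=133.2244 payoff=1.1956 vs cont=3.4439 → 3.4439 [wait]  node(7,4) S=146.5113 payoff=0.0000 vs cont=0.0000 → 0.0000 [wait]  node(7,5) S=161.1232 payoff=0.0000 vs cont=0.0000 → 0.0000 [wait]  node(7,6) S=177.1925 payoff=0.0000 vs cont=0.0000 → 0.0000 [wait]  node(7,7) S=194.8644 payoff=0.0000 vs cont=0.0000 → 0.0000 [wait]  ⇒ S*(7)=121.1426
t_6: node(6,0) S=105.0427 payoff=29.3773 vs cont=28.8258 → 29.3773 [stop]  node(6,1) S=115.5189 payoff=18.9011 vs cont=18.3496 → 18.9011 [stop]  node(6,2) S=127.0400 payoff=7.3800 vs cont=8.0185 → 8.0185 [wait]  node(6,3) S=139.7100 payoff=0.0000 vs cont=1.6071 → 1.6071 [wait]  node(6,4) S=153.6437 payoff=0.0000 vs cont=0.0000 → 0.0000 [wait]  node(6,5) S=168.9670 payoff=0.0000 vs cont=0.0000 → 0.0000 [wait]  node(6,6) S=185.8185 payoff=0.0000 vs cont=0.0000 → 0.0000 [wait]  ⇒ S*(6)=115.5189
t_5: node(5,0) S=110.1564 payoff=24.2636 vs cont=23.7122 → 24.2636 [stop]  node(5,1) S=121.1426 payoff=13.2774 vs cont=13.0639 → 13.2774 [stop]  node(5,2) S=133.2244 payoff=1.1956 vs cont=4.5924 → 4.5924 [wait]  node(5,3) S=146.5113 payoff=0.0000 vs cont=0.7499 → 0.7499 [wait]  node(5,4) S=161.1232 payoff=0.0000 vs cont=0.0000 → 0.0000 [wait]  node(5,5) S=177.1925 payoff=0.0000 vs cont=0.0000 → 0.0000 [wait]  ⇒ S*(5)=121.1426
t_4: node(4,0) S=115.5189 payoff=18.9011 vs cont=18.3496 → 18.9011 [stop]  node(4,1) S=127.0400 payoff=7.3800 vs cont=8.6264 → 8.6264 [wait]  node(4,2) S=139.7100 payoff=0.0000 vs cont=2.5399 → 2.5399 [wait]  node(4,3) S=153.6437 payoff=0.0000 vs cont=0.3500 → 0.3500 [wait]  node(4,4) S=168.9670 payoff=0.0000 vs cont=0.0000 → 0.0000 [wait]  ⇒ S*(4)=115.5189
t_3: node(3,0) S=121.1426 payoff=13.2774 vs cont=13.3856 → 13.3856 [wait]  node(3,1) S=133.2244 payoff=1.1956 vs cont=5.3697 → 5.3697 [wait]  node(3,2) S=146.5113 payoff=0.0000 vs cont=1.3704 → 1.3704 [wait]  node(3,3) S=161.1232 payoff=0.0000 vs cont=0.1633 → 0.1633 [wait]  ⇒ S*(3)=-
t_2: node(2,0) S=127.0400 payoff=7.3800 vs cont=9.0883 → 9.0883 [wait]  node(2,1) S=139.7100 payoff=0.0000 vs cont=3.2311 → 3.2311 [wait]  node(2,2) S=153.6437 payoff=0.0000 vs cont=0.7259 → 0.7259 [wait]  ⇒ S*(2)=-
t_1: node(1,0) S=133.2244 payoff=1.1956 vs cont=5.9510 → 5.9510 [wait]  node(1,1) S=146.5113 payoff=0.0000 vs cont=1.8920 → 1.8920 [wait]  ⇒ S*(1)=-
t_0: node(0,0) S=139.7100 payoff=0.0000 vs cont=3.7784 → 3.7784 [wait]  ⇒ S*(0)=-

price = 3.7784
boundary = - - - - 115.5189 121.1426 115.5189 121.1426
tree:
3.7784
5.9510 1.8920
9.0883 3.2311 0.7259
13.3856 5.3697 1.3704 0.1633
18.9011 8.6264 2.5399 0.3500 0.0000
24.2636 13.2774 4.5924 0.7499 0.0000 0.0000
29.3773 18.9011 8.0185 1.6071 0.0000 0.0000 0.0000
34.2535 24.2636 13.2774 3.4439 0.0000 0.0000 0.0000 0.0000
38.9034 29.3773 18.9011 7.3800 0.0000 0.0000 0.0000 0.0000 0.0000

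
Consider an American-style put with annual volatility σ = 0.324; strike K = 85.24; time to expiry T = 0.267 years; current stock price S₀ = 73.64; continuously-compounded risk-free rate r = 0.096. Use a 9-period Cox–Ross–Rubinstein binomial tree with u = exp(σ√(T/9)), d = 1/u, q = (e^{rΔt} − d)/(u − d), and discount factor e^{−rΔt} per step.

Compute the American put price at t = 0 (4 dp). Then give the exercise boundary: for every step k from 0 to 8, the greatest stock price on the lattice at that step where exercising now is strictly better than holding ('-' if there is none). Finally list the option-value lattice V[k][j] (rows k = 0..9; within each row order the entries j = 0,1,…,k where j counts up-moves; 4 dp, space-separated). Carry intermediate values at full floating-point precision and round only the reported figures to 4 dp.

Δt=0.02967, u=1.05739, d=0.94572, q=0.51159, disc=e^(-rΔt)=0.99716
k=9 terminal: V=max(K-S,0) → 40.6756 35.4135 29.5300 22.9519 15.5970 7.3736 0.0000 0.0000 0.0000 0.0000
k=8: j=0 S=47.1221 intr=38.1179 cont=37.8755 V=38.1179[EX]; j=1 S=52.6862 intr=32.5538 cont=32.3114 V=32.5538[EX]; j=2 S=58.9073 intr=26.3327 cont=26.0903 V=26.3327[EX]; j=3 S=65.8630 intr=19.3770 cont=19.1346 V=19.3770[EX]; j=4 S=73.6400 intr=11.6000 cont=11.3576 V=11.6000[EX]; j=5 S=82.3353 intr=2.9047 cont=3.5911 V=3.5911[hold]; j=6 S=92.0573 intr=0.0000 cont=0.0000 V=0.0000[hold]; j=7 S=102.9273 intr=0.0000 cont=0.0000 V=0.0000[hold]; j=8 S=115.0808 intr=0.0000 cont=0.0000 V=0.0000[hold]  S*(8)=73.6400
k=7: j=0 S=49.8265 intr=35.4135 cont=35.1710 V=35.4135[EX]; j=1 S=55.7100 intr=29.5300 cont=29.2876 V=29.5300[EX]; j=2 S=62.2881 intr=22.9519 cont=22.7094 V=22.9519[EX]; j=3 S=69.6430 intr=15.5970 cont=15.3546 V=15.5970[EX]; j=4 S=77.8664 intr=7.3736 cont=7.4814 V=7.4814[hold]; j=5 S=87.0607 intr=0.0000 cont=1.7489 V=1.7489[hold]; j=6 S=97.3407 intr=0.0000 cont=0.0000 V=0.0000[hold]; j=7 S=108.8346 intr=0.0000 cont=0.0000 V=0.0000[hold]  S*(7)=69.6430
k=6: j=0 S=52.6862 intr=32.5538 cont=32.3114 V=32.5538[EX]; j=1 S=58.9073 intr=26.3327 cont=26.0903 V=26.3327[EX]; j=2 S=65.8630 intr=19.3770 cont=19.1346 V=19.3770[EX]; j=3 S=73.6400 intr=11.6000 cont=11.4125 V=11.6000[EX]; j=4 S=82.3353 intr=2.9047 cont=4.5358 V=4.5358[hold]; j=5 S=92.0573 intr=0.0000 cont=0.8518 V=0.8518[hold]; j=6 S=102.9273 intr=0.0000 cont=0.0000 V=0.0000[hold]  S*(6)=73.6400
k=5: j=0 S=55.7100 intr=29.5300 cont=29.2876 V=29.5300[EX]; j=1 S=62.2881 intr=22.9519 cont=22.7094 V=22.9519[EX]; j=2 S=69.6430 intr=15.5970 cont=15.3546 V=15.5970[EX]; j=3 S=77.8664 intr=7.3736 cont=7.9633 V=7.9633[hold]; j=4 S=87.0607 intr=0.0000 cont=2.6435 V=2.6435[hold]; j=5 S=97.3407 intr=0.0000 cont=0.4148 V=0.4148[hold]  S*(5)=69.6430
k=4: j=0 S=58.9073 intr=26.3327 cont=26.0903 V=26.3327[EX]; j=1 S=65.8630 intr=19.3770 cont=19.1346 V=19.3770[EX]; j=2 S=73.6400 intr=11.6000 cont=11.6584 V=11.6584[hold]; j=3 S=82.3353 intr=2.9047 cont=5.2268 V=5.2268[hold]; j=4 S=92.0573 intr=0.0000 cont=1.4991 V=1.4991[hold]  S*(4)=65.8630
k=3: j=0 S=62.2881 intr=22.9519 cont=22.7094 V=22.9519[EX]; j=1 S=69.6430 intr=15.5970 cont=15.3843 V=15.5970[EX]; j=2 S=77.8664 intr=7.3736 cont=8.3442 V=8.3442[hold]; j=3 S=87.0607 intr=0.0000 cont=3.3103 V=3.3103[hold]  S*(3)=69.6430
k=2: j=0 S=65.8630 intr=19.3770 cont=19.1346 V=19.3770[EX]; j=1 S=73.6400 intr=11.6000 cont=11.8527 V=11.8527[hold]; j=2 S=82.3353 intr=2.9047 cont=5.7525 V=5.7525[hold]  S*(2)=65.8630
k=1: j=0 S=69.6430 intr=15.5970 cont=15.4835 V=15.5970[EX]; j=1 S=77.8664 intr=7.3736 cont=8.7071 V=8.7071[hold]  S*(1)=69.6430
k=0: j=0 S=73.6400 intr=11.6000 cont=12.0378 V=12.0378[hold]  S*(0)=-

price = 12.0378
boundary = - 69.6430 65.8630 69.6430 65.8630 69.6430 73.6400 69.6430 73.6400
tree:
12.0378
15.5970 8.7071
19.3770 11.8527 5.7525
22.9519 15.5970 8.3442 3.3103
26.3327 19.3770 11.6584 5.2268 1.4991
29.5300 22.9519 15.5970 7.9633 2.6435 0.4148
32.5538 26.3327 19.3770 11.6000 4.5358 0.8518 0.0000
35.4135 29.5300 22.9519 15.5970 7.4814 1.7489 0.0000 0.0000
38.1179 32.5538 26.3327 19.3770 11.6000 3.5911 0.0000 0.0000 0.0000
40.6756 35.4135 29.5300 22.9519 15.5970 7.3736 0.0000 0.0000 0.0000 0.0000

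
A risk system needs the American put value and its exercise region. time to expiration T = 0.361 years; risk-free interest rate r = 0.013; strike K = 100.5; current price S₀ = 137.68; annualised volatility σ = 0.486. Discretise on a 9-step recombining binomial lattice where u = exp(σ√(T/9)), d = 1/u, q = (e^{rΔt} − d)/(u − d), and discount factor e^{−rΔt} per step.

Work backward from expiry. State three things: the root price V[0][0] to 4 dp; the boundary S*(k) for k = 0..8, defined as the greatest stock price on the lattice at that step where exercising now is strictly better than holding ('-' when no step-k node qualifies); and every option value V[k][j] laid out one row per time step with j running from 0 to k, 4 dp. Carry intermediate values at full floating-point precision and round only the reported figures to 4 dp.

Δt=0.04011  u=1.10223  d=0.90725  q=0.47836  discount=0.99948
step 9 (expiry): payoffs max(K−S,0) = 43.1646 30.8427 15.8726 0.0000 0.0000 0.0000 0.0000 0.0000 0.0000 0.0000
step 8: (k=8,j=0): S=63.1968, (K−S)⁺=37.3032, hold=37.2509 ⇒ V=37.3032 exercise | (k=8,j=1): S=76.7784, (K−S)⁺=23.7216, hold=23.6693 ⇒ V=23.7216 exercise | (k=8,j=2): S=93.2788, (K−S)⁺=7.2212, hold=8.2755 ⇒ V=8.2755 continue | (k=8,j=3): S=113.3253, (K−S)⁺=0.0000, hold=0.0000 ⇒ V=0.0000 continue | (k=8,j=4): S=137.6800, (K−S)⁺=0.0000, hold=0.0000 ⇒ V=0.0000 continue | (k=8,j=5): S=167.2688, (K−S)⁺=0.0000, hold=0.0000 ⇒ V=0.0000 continue | (k=8,j=6): S=203.2165, (K−S)⁺=0.0000, hold=0.0000 ⇒ V=0.0000 continue | (k=8,j=7): S=246.8897, (K−S)⁺=0.0000, hold=0.0000 ⇒ V=0.0000 continue | (k=8,j=8): S=299.9487, (K−S)⁺=0.0000, hold=0.0000 ⇒ V=0.0000 continue  boundary S*=76.7784
step 7: (k=7,j=0): S=69.6573, (K−S)⁺=30.8427, hold=30.7903 ⇒ V=30.8427 exercise | (k=7,j=1): S=84.6274, (K−S)⁺=15.8726, hold=16.3243 ⇒ V=16.3243 continue | (k=7,j=2): S=102.8146, (K−S)⁺=0.0000, hold=4.3146 ⇒ V=4.3146 continue | (k=7,j=3): S=124.9105, (K−S)⁺=0.0000, hold=0.0000 ⇒ V=0.0000 continue | (k=7,j=4): S=151.7550, (K−S)⁺=0.0000, hold=0.0000 ⇒ V=0.0000 continue | (k=7,j=5): S=184.3686, (K−S)⁺=0.0000, hold=0.0000 ⇒ V=0.0000 continue | (k=7,j=6): S=223.9912, (K−S)⁺=0.0000, hold=0.0000 ⇒ V=0.0000 continue | (k=7,j=7): S=272.1291, (K−S)⁺=0.0000, hold=0.0000 ⇒ V=0.0000 continue  boundary S*=69.6573
step 6: (k=6,j=0): S=76.7784, (K−S)⁺=23.7216, hold=23.8852 ⇒ V=23.8852 continue | (k=6,j=1): S=93.2788, (K−S)⁺=7.2212, hold=10.5738 ⇒ V=10.5738 continue | (k=6,j=2): S=113.3253, (K−S)⁺=0.0000, hold=2.2495 ⇒ V=2.2495 continue | (k=6,j=3): S=137.6800, (K−S)⁺=0.0000, hold=0.0000 ⇒ V=0.0000 continue | (k=6,j=4): S=167.2688, (K−S)⁺=0.0000, hold=0.0000 ⇒ V=0.0000 continue | (k=6,j=5): S=203.2165, (K−S)⁺=0.0000, hold=0.0000 ⇒ V=0.0000 continue | (k=6,j=6): S=246.8897, (K−S)⁺=0.0000, hold=0.0000 ⇒ V=0.0000 continue  boundary S*=-
step 5: (k=5,j=0): S=84.6274, (K−S)⁺=15.8726, hold=17.5084 ⇒ V=17.5084 continue | (k=5,j=1): S=102.8146, (K−S)⁺=0.0000, hold=6.5883 ⇒ V=6.5883 continue | (k=5,j=2): S=124.9105, (K−S)⁺=0.0000, hold=1.1728 ⇒ V=1.1728 continue | (k=5,j=3): S=151.7550, (K−S)⁺=0.0000, hold=0.0000 ⇒ V=0.0000 continue | (k=5,j=4): S=184.3686, (K−S)⁺=0.0000, hold=0.0000 ⇒ V=0.0000 continue | (k=5,j=5): S=223.9912, (K−S)⁺=0.0000, hold=0.0000 ⇒ V=0.0000 continue  boundary S*=-
step 4: (k=4,j=0): S=93.2788, (K−S)⁺=7.2212, hold=12.2783 ⇒ V=12.2783 continue | (k=4,j=1): S=113.3253, (K−S)⁺=0.0000, hold=3.9957 ⇒ V=3.9957 continue | (k=4,j=2): S=137.6800, (K−S)⁺=0.0000, hold=0.6115 ⇒ V=0.6115 continue | (k=4,j=3): S=167.2688, (K−S)⁺=0.0000, hold=0.0000 ⇒ V=0.0000 continue | (k=4,j=4): S=203.2165, (K−S)⁺=0.0000, hold=0.0000 ⇒ V=0.0000 continue  boundary S*=-
step 3: (k=3,j=0): S=102.8146, (K−S)⁺=0.0000, hold=8.3119 ⇒ V=8.3119 continue | (k=3,j=1): S=124.9105, (K−S)⁺=0.0000, hold=2.3756 ⇒ V=2.3756 continue | (k=3,j=2): S=151.7550, (K−S)⁺=0.0000, hold=0.3188 ⇒ V=0.3188 continue | (k=3,j=3): S=184.3686, (K−S)⁺=0.0000, hold=0.0000 ⇒ V=0.0000 continue  boundary S*=-
step 2: (k=2,j=0): S=113.3253, (K−S)⁺=0.0000, hold=5.4693 ⇒ V=5.4693 continue | (k=2,j=1): S=137.6800, (K−S)⁺=0.0000, hold=1.3910 ⇒ V=1.3910 continue | (k=2,j=2): S=167.2688, (K−S)⁺=0.0000, hold=0.1662 ⇒ V=0.1662 continue  boundary S*=-
step 1: (k=1,j=0): S=124.9105, (K−S)⁺=0.0000, hold=3.5166 ⇒ V=3.5166 continue | (k=1,j=1): S=151.7550, (K−S)⁺=0.0000, hold=0.8047 ⇒ V=0.8047 continue  boundary S*=-
step 0: (k=0,j=0): S=137.6800, (K−S)⁺=0.0000, hold=2.2181 ⇒ V=2.2181 continue  boundary S*=-

price = 2.2181
boundary = - - - - - - - 69.6573 76.7784
tree:
2.2181
3.5166 0.8047
5.4693 1.3910 0.1662
8.3119 2.3756 0.3188 0.0000
12.2783 3.9957 0.6115 0.0000 0.0000
17.5084 6.5883 1.1728 0.0000 0.0000 0.0000
23.8852 10.5738 2.2495 0.0000 0.0000 0.0000 0.0000
30.8427 16.3243 4.3146 0.0000 0.0000 0.0000 0.0000 0.0000
37.3032 23.7216 8.2755 0.0000 0.0000 0.0000 0.0000 0.0000 0.0000
43.1646 30.8427 15.8726 0.0000 0.0000 0.0000 0.0000 0.0000 0.0000 0.0000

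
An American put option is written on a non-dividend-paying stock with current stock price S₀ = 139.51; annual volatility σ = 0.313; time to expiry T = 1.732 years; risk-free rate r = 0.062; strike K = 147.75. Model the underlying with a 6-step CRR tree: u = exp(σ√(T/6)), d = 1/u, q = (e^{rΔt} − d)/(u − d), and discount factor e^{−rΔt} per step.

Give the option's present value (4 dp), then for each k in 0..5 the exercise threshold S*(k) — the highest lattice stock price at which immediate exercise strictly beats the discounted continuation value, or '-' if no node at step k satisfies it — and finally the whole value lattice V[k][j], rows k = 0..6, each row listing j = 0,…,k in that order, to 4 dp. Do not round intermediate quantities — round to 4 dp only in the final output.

price = 21.6093
boundary = - - 99.6636 84.2369 99.6636 117.9155
tree:
21.6093
32.8262 11.6596
48.0864 19.4109 4.6683
63.5131 31.2643 8.7756 0.9104
76.5520 48.0864 16.3022 1.8972 0.0000
87.5726 63.5131 29.8345 3.9539 0.0000 0.0000
96.8873 76.5520 48.0864 8.2400 0.0000 0.0000 0.0000

Δt=0.28867, u=1.18314, d=0.84521, q=0.51150, disc=e^(-rΔt)=0.98226
k=6 terminal: V=max(K-S,0) → 96.8873 76.5520 48.0864 8.2400 0.0000 0.0000 0.0000
k=5: j=0 S=60.1774 intr=87.5726 cont=84.9517 V=87.5726[EX]; j=1 S=84.2369 intr=63.5131 cont=60.8923 V=63.5131[EX]; j=2 S=117.9155 intr=29.8345 cont=27.2137 V=29.8345[EX]; j=3 S=165.0592 intr=0.0000 cont=3.9539 V=3.9539[hold]; j=4 S=231.0512 intr=0.0000 cont=0.0000 V=0.0000[hold]; j=5 S=323.4275 intr=0.0000 cont=0.0000 V=0.0000[hold]  S*(5)=117.9155
k=4: j=0 S=71.1980 intr=76.5520 cont=73.9311 V=76.5520[EX]; j=1 S=99.6636 intr=48.0864 cont=45.4656 V=48.0864[EX]; j=2 S=139.5100 intr=8.2400 cont=16.3022 V=16.3022[hold]; j=3 S=195.2873 intr=0.0000 cont=1.8972 V=1.8972[hold]; j=4 S=273.3648 intr=0.0000 cont=0.0000 V=0.0000[hold]  S*(4)=99.6636
k=3: j=0 S=84.2369 intr=63.5131 cont=60.8923 V=63.5131[EX]; j=1 S=117.9155 intr=29.8345 cont=31.2643 V=31.2643[hold]; j=2 S=165.0592 intr=0.0000 cont=8.7756 V=8.7756[hold]; j=3 S=231.0512 intr=0.0000 cont=0.9104 V=0.9104[hold]  S*(3)=84.2369
k=2: j=0 S=99.6636 intr=48.0864 cont=46.1840 V=48.0864[EX]; j=1 S=139.5100 intr=8.2400 cont=19.4109 V=19.4109[hold]; j=2 S=195.2873 intr=0.0000 cont=4.6683 V=4.6683[hold]  S*(2)=99.6636
k=1: j=0 S=117.9155 intr=29.8345 cont=32.8262 V=32.8262[hold]; j=1 S=165.0592 intr=0.0000 cont=11.6596 V=11.6596[hold]  S*(1)=-
k=0: j=0 S=139.5100 intr=8.2400 cont=21.6093 V=21.6093[hold]  S*(0)=-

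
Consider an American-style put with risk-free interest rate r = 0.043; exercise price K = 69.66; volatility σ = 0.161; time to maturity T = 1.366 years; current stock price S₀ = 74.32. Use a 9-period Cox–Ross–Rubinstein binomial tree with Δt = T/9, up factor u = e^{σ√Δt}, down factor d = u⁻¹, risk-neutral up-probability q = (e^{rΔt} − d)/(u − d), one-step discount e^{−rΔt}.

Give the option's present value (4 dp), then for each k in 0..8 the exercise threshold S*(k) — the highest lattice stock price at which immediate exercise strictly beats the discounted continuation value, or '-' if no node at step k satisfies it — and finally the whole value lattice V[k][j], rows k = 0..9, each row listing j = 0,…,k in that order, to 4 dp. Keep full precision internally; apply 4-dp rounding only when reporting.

params: Δt=0.15178 u=1.06473 d=0.93920 q=0.53649 e^(-rΔt)=0.99349
t_9 payoffs: 27.3988 21.7504 15.3470 8.0878 0.0000 0.0000 0.0000 0.0000 0.0000 0.0000
t_8: node(8,0) S=44.9968 payoff=24.6632 vs cont=24.2100 → 24.6632 [stop]  node(8,1) S=51.0109 payoff=18.6491 vs cont=18.1959 → 18.6491 [stop]  node(8,2) S=57.8288 payoff=11.8312 vs cont=11.3781 → 11.8312 [stop]  node(8,3) S=65.5579 payoff=4.1021 vs cont=3.7244 → 4.1021 [stop]  node(8,4) S=74.3200 payoff=0.0000 vs cont=0.0000 → 0.0000 [wait]  node(8,5) S=84.2532 payoff=0.0000 vs cont=0.0000 → 0.0000 [wait]  node(8,6) S=95.5141 payoff=0.0000 vs cont=0.0000 → 0.0000 [wait]  node(8,7) S=108.2800 payoff=0.0000 vs cont=0.0000 → 0.0000 [wait]  node(8,8) S=122.7522 payoff=0.0000 vs cont=0.0000 → 0.0000 [wait]  ⇒ S*(8)=65.5579
t_7: node(7,0) S=47.9096 payoff=21.7504 vs cont=21.2972 → 21.7504 [stop]  node(7,1) S=54.3130 payoff=15.3470 vs cont=14.8939 → 15.3470 [stop]  node(7,2) S=61.5722 payoff=8.0878 vs cont=7.6347 → 8.0878 [stop]  node(7,3) S=69.8016 payoff=0.0000 vs cont=1.8890 → 1.8890 [wait]  node(7,4) S=79.1309 payoff=0.0000 vs cont=0.0000 → 0.0000 [wait]  node(7,5) S=89.7071 payoff=0.0000 vs cont=0.0000 → 0.0000 [wait]  node(7,6) S=101.6970 payoff=0.0000 vs cont=0.0000 → 0.0000 [wait]  node(7,7) S=115.2893 payoff=0.0000 vs cont=0.0000 → 0.0000 [wait]  ⇒ S*(7)=61.5722
t_6: node(6,0) S=51.0109 payoff=18.6491 vs cont=18.1959 → 18.6491 [stop]  node(6,1) S=57.8288 payoff=11.8312 vs cont=11.3781 → 11.8312 [stop]  node(6,2) S=65.5579 payoff=4.1021 vs cont=4.7313 → 4.7313 [wait]  node(6,3) S=74.3200 payoff=0.0000 vs cont=0.8699 → 0.8699 [wait]  node(6,4) S=84.2532 payoff=0.0000 vs cont=0.0000 → 0.0000 [wait]  node(6,5) S=95.5141 payoff=0.0000 vs cont=0.0000 → 0.0000 [wait]  node(6,6) S=108.2800 payoff=0.0000 vs cont=0.0000 → 0.0000 [wait]  ⇒ S*(6)=57.8288
t_5: node(5,0) S=54.3130 payoff=15.3470 vs cont=14.8939 → 15.3470 [stop]  node(5,1) S=61.5722 payoff=8.0878 vs cont=7.9700 → 8.0878 [stop]  node(5,2) S=69.8016 payoff=0.0000 vs cont=2.6424 → 2.6424 [wait]  node(5,3) S=79.1309 payoff=0.0000 vs cont=0.4006 → 0.4006 [wait]  node(5,4) S=89.7071 payoff=0.0000 vs cont=0.0000 → 0.0000 [wait]  node(5,5) S=101.6970 payoff=0.0000 vs cont=0.0000 → 0.0000 [wait]  ⇒ S*(5)=61.5722
t_4: node(4,0) S=57.8288 payoff=11.8312 vs cont=11.3781 → 11.8312 [stop]  node(4,1) S=65.5579 payoff=4.1021 vs cont=5.1328 → 5.1328 [wait]  node(4,2) S=74.3200 payoff=0.0000 vs cont=1.4303 → 1.4303 [wait]  node(4,3) S=84.2532 payoff=0.0000 vs cont=0.1845 → 0.1845 [wait]  node(4,4) S=95.5141 payoff=0.0000 vs cont=0.0000 → 0.0000 [wait]  ⇒ S*(4)=57.8288
t_3: node(3,0) S=61.5722 payoff=8.0878 vs cont=8.1841 → 8.1841 [wait]  node(3,1) S=69.8016 payoff=0.0000 vs cont=3.1260 → 3.1260 [wait]  node(3,2) S=79.1309 payoff=0.0000 vs cont=0.7570 → 0.7570 [wait]  node(3,3) S=89.7071 payoff=0.0000 vs cont=0.0849 → 0.0849 [wait]  ⇒ S*(3)=-
t_2: node(2,0) S=65.5579 payoff=4.1021 vs cont=5.4349 → 5.4349 [wait]  node(2,1) S=74.3200 payoff=0.0000 vs cont=1.8430 → 1.8430 [wait]  node(2,2) S=84.2532 payoff=0.0000 vs cont=0.3939 → 0.3939 [wait]  ⇒ S*(2)=-
t_1: node(1,0) S=69.8016 payoff=0.0000 vs cont=3.4851 → 3.4851 [wait]  node(1,1) S=79.1309 payoff=0.0000 vs cont=1.0586 → 1.0586 [wait]  ⇒ S*(1)=-
t_0: node(0,0) S=74.3200 payoff=0.0000 vs cont=2.1691 → 2.1691 [wait]  ⇒ S*(0)=-

price = 2.1691
boundary = - - - - 57.8288 61.5722 57.8288 61.5722 65.5579
tree:
2.1691
3.4851 1.0586
5.4349 1.8430 0.3939
8.1841 3.1260 0.7570 0.0849
11.8312 5.1328 1.4303 0.1845 0.0000
15.3470 8.0878 2.6424 0.4006 0.0000 0.0000
18.6491 11.8312 4.7313 0.8699 0.0000 0.0000 0.0000
21.7504 15.3470 8.0878 1.8890 0.0000 0.0000 0.0000 0.0000
24.6632 18.6491 11.8312 4.1021 0.0000 0.0000 0.0000 0.0000 0.0000
27.3988 21.7504 15.3470 8.0878 0.0000 0.0000 0.0000 0.0000 0.0000 0.0000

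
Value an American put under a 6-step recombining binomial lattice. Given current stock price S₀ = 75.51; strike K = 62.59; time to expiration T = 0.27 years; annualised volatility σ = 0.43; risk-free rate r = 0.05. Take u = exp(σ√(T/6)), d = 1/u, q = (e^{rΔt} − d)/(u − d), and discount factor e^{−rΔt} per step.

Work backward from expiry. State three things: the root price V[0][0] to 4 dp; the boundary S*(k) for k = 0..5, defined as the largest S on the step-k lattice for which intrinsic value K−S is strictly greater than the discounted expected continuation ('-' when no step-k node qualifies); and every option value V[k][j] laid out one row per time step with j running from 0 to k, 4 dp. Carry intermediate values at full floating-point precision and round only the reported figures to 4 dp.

Δt=0.04500, u=1.09551, d=0.91282, q=0.48954, disc=e^(-rΔt)=0.99775
k=6 terminal: V=max(K-S,0) → 18.9068 10.1642 0.0000 0.0000 0.0000 0.0000 0.0000
k=5: j=0 S=47.8553 intr=14.7347 cont=14.5941 V=14.7347[EX]; j=1 S=57.4328 intr=5.1572 cont=5.1768 V=5.1768[hold]; j=2 S=68.9270 intr=0.0000 cont=0.0000 V=0.0000[hold]; j=3 S=82.7217 intr=0.0000 cont=0.0000 V=0.0000[hold]; j=4 S=99.2771 intr=0.0000 cont=0.0000 V=0.0000[hold]; j=5 S=119.1459 intr=0.0000 cont=0.0000 V=0.0000[hold]  S*(5)=47.8553
k=4: j=0 S=52.4258 intr=10.1642 cont=10.0331 V=10.1642[EX]; j=1 S=62.9180 intr=0.0000 cont=2.6366 V=2.6366[hold]; j=2 S=75.5100 intr=0.0000 cont=0.0000 V=0.0000[hold]; j=3 S=90.6221 intr=0.0000 cont=0.0000 V=0.0000[hold]; j=4 S=108.7588 intr=0.0000 cont=0.0000 V=0.0000[hold]  S*(4)=52.4258
k=3: j=0 S=57.4328 intr=5.1572 cont=6.4646 V=6.4646[hold]; j=1 S=68.9270 intr=0.0000 cont=1.3428 V=1.3428[hold]; j=2 S=82.7217 intr=0.0000 cont=0.0000 V=0.0000[hold]; j=3 S=99.2771 intr=0.0000 cont=0.0000 V=0.0000[hold]  S*(3)=-
k=2: j=0 S=62.9180 intr=0.0000 cont=3.9484 V=3.9484[hold]; j=1 S=75.5100 intr=0.0000 cont=0.6839 V=0.6839[hold]; j=2 S=90.6221 intr=0.0000 cont=0.0000 V=0.0000[hold]  S*(2)=-
k=1: j=0 S=68.9270 intr=0.0000 cont=2.3450 V=2.3450[hold]; j=1 S=82.7217 intr=0.0000 cont=0.3483 V=0.3483[hold]  S*(1)=-
k=0: j=0 S=75.5100 intr=0.0000 cont=1.3645 V=1.3645[hold]  S*(0)=-

price = 1.3645
boundary = - - - - 52.4258 47.8553
tree:
1.3645
2.3450 0.3483
3.9484 0.6839 0.0000
6.4646 1.3428 0.0000 0.0000
10.1642 2.6366 0.0000 0.0000 0.0000
14.7347 5.1768 0.0000 0.0000 0.0000 0.0000
18.9068 10.1642 0.0000 0.0000 0.0000 0.0000 0.0000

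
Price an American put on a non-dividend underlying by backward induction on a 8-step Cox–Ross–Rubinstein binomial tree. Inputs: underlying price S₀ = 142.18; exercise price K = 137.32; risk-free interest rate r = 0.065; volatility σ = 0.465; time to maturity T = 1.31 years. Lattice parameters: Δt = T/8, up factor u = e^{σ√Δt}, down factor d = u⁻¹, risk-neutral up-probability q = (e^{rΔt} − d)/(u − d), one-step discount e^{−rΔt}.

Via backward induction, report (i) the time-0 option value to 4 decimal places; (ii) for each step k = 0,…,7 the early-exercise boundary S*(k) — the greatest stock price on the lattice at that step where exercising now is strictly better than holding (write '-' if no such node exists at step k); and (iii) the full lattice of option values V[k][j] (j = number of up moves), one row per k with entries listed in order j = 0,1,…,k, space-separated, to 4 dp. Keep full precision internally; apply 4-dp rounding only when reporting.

params: Δt=0.16375 u=1.20704 d=0.82848 q=0.48136 e^(-rΔt)=0.98941
t_8 payoffs: 105.7642 91.3453 70.3379 39.7315 0.0000 0.0000 0.0000 0.0000 0.0000
t_7: node(7,0) S=38.0890 payoff=99.2310 vs cont=97.7772 → 99.2310 [stop]  node(7,1) S=55.4931 payoff=81.8269 vs cont=80.3731 → 81.8269 [stop]  node(7,2) S=80.8498 payoff=56.4702 vs cont=55.0164 → 56.4702 [stop]  node(7,3) S=117.7928 payoff=19.5272 vs cont=20.3880 → 20.3880 [wait]  node(7,4) S=171.6163 payoff=0.0000 vs cont=0.0000 → 0.0000 [wait]  node(7,5) S=250.0335 payoff=0.0000 vs cont=0.0000 → 0.0000 [wait]  node(7,6) S=364.2823 payoff=0.0000 vs cont=0.0000 → 0.0000 [wait]  node(7,7) S=530.7352 payoff=0.0000 vs cont=0.0000 → 0.0000 [wait]  ⇒ S*(7)=80.8498
t_6: node(6,0) S=45.9747 payoff=91.3453 vs cont=89.8914 → 91.3453 [stop]  node(6,1) S=66.9821 payoff=70.3379 vs cont=68.8840 → 70.3379 [stop]  node(6,2) S=97.5885 payoff=39.7315 vs cont=38.6876 → 39.7315 [stop]  node(6,3) S=142.1800 payoff=0.0000 vs cont=10.4620 → 10.4620 [wait]  node(6,4) S=207.1469 payoff=0.0000 vs cont=0.0000 → 0.0000 [wait]  node(6,5) S=301.7993 payoff=0.0000 vs cont=0.0000 → 0.0000 [wait]  node(6,6) S=439.7016 payoff=0.0000 vs cont=0.0000 → 0.0000 [wait]  ⇒ S*(6)=97.5885
t_5: node(5,0) S=55.4931 payoff=81.8269 vs cont=80.3731 → 81.8269 [stop]  node(5,1) S=80.8498 payoff=56.4702 vs cont=55.0164 → 56.4702 [stop]  node(5,2) S=117.7928 payoff=19.5272 vs cont=25.3708 → 25.3708 [wait]  node(5,3) S=171.6163 payoff=0.0000 vs cont=5.3686 → 5.3686 [wait]  node(5,4) S=250.0335 payoff=0.0000 vs cont=0.0000 → 0.0000 [wait]  node(5,5) S=364.2823 payoff=0.0000 vs cont=0.0000 → 0.0000 [wait]  ⇒ S*(5)=80.8498
t_4: node(4,0) S=66.9821 payoff=70.3379 vs cont=68.8840 → 70.3379 [stop]  node(4,1) S=97.5885 payoff=39.7315 vs cont=41.0607 → 41.0607 [wait]  node(4,2) S=142.1800 payoff=0.0000 vs cont=15.5758 → 15.5758 [wait]  node(4,3) S=207.1469 payoff=0.0000 vs cont=2.7549 → 2.7549 [wait]  node(4,4) S=301.7993 payoff=0.0000 vs cont=0.0000 → 0.0000 [wait]  ⇒ S*(4)=66.9821
t_3: node(3,0) S=80.8498 payoff=56.4702 vs cont=55.6495 → 56.4702 [stop]  node(3,1) S=117.7928 payoff=19.5272 vs cont=28.4884 → 28.4884 [wait]  node(3,2) S=171.6163 payoff=0.0000 vs cont=9.3047 → 9.3047 [wait]  node(3,3) S=250.0335 payoff=0.0000 vs cont=1.4136 → 1.4136 [wait]  ⇒ S*(3)=80.8498
t_2: node(2,0) S=97.5885 payoff=39.7315 vs cont=42.5455 → 42.5455 [wait]  node(2,1) S=142.1800 payoff=0.0000 vs cont=19.0502 → 19.0502 [wait]  node(2,2) S=207.1469 payoff=0.0000 vs cont=5.4479 → 5.4479 [wait]  ⇒ S*(2)=-
t_1: node(1,0) S=117.7928 payoff=19.5272 vs cont=30.9050 → 30.9050 [wait]  node(1,1) S=171.6163 payoff=0.0000 vs cont=12.3702 → 12.3702 [wait]  ⇒ S*(1)=-
t_0: node(0,0) S=142.1800 payoff=0.0000 vs cont=21.7503 → 21.7503 [wait]  ⇒ S*(0)=-

price = 21.7503
boundary = - - - 80.8498 66.9821 80.8498 97.5885 80.8498
tree:
21.7503
30.9050 12.3702
42.5455 19.0502 5.4479
56.4702 28.4884 9.3047 1.4136
70.3379 41.0607 15.5758 2.7549 0.0000
81.8269 56.4702 25.3708 5.3686 0.0000 0.0000
91.3453 70.3379 39.7315 10.4620 0.0000 0.0000 0.0000
99.2310 81.8269 56.4702 20.3880 0.0000 0.0000 0.0000 0.0000
105.7642 91.3453 70.3379 39.7315 0.0000 0.0000 0.0000 0.0000 0.0000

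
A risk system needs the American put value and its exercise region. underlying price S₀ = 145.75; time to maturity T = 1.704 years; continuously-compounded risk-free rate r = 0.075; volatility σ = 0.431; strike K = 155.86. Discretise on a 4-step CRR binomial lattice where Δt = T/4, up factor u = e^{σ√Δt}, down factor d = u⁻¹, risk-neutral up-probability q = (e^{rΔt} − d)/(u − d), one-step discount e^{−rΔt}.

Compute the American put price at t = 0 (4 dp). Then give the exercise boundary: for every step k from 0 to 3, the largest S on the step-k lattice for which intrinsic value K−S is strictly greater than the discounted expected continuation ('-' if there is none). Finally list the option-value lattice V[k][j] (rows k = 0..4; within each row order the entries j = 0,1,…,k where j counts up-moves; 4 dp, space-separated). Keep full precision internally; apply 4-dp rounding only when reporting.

Δt=0.42600, u=1.32486, d=0.75480, q=0.48708, disc=e^(-rΔt)=0.96856
k=4 terminal: V=max(K-S,0) → 108.5529 72.8238 10.1100 0.0000 0.0000
k=3: j=0 S=62.6754 intr=93.1846 cont=88.2836 V=93.1846[EX]; j=1 S=110.0115 intr=45.8485 cont=40.9475 V=45.8485[EX]; j=2 S=193.0986 intr=0.0000 cont=5.0225 V=5.0225[hold]; j=3 S=338.9379 intr=0.0000 cont=0.0000 V=0.0000[hold]  S*(3)=110.0115
k=2: j=0 S=83.0362 intr=72.8238 cont=67.9228 V=72.8238[EX]; j=1 S=145.7500 intr=10.1100 cont=25.1464 V=25.1464[hold]; j=2 S=255.8289 intr=0.0000 cont=2.4951 V=2.4951[hold]  S*(2)=83.0362
k=1: j=0 S=110.0115 intr=45.8485 cont=48.0412 V=48.0412[hold]; j=1 S=193.0986 intr=0.0000 cont=13.6695 V=13.6695[hold]  S*(1)=-
k=0: j=0 S=145.7500 intr=10.1100 cont=30.3151 V=30.3151[hold]  S*(0)=-

price = 30.3151
boundary = - - 83.0362 110.0115
tree:
30.3151
48.0412 13.6695
72.8238 25.1464 2.4951
93.1846 45.8485 5.0225 0.0000
108.5529 72.8238 10.1100 0.0000 0.0000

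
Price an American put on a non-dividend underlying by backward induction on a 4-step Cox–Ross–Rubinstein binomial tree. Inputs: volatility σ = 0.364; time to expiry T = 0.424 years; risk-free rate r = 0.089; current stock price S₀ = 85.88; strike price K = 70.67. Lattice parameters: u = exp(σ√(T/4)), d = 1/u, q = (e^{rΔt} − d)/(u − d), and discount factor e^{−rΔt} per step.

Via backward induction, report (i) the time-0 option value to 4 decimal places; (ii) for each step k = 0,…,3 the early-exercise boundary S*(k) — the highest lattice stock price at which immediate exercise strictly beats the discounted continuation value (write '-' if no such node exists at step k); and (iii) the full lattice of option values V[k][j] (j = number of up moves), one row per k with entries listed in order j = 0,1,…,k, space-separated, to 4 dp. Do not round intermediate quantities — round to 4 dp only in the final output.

price = 1.7012
boundary = - - - 60.1849
tree:
1.7012
3.1603 0.3325
5.8006 0.6854 0.0000
10.4851 1.4130 0.0000 0.0000
17.2112 2.9128 0.0000 0.0000 0.0000

Δt=0.10600, u=1.12582, d=0.88824, q=0.51030, disc=e^(-rΔt)=0.99061
k=4 terminal: V=max(K-S,0) → 17.2112 2.9128 0.0000 0.0000 0.0000
k=3: j=0 S=60.1849 intr=10.4851 cont=9.8215 V=10.4851[EX]; j=1 S=76.2823 intr=0.0000 cont=1.4130 V=1.4130[hold]; j=2 S=96.6852 intr=0.0000 cont=0.0000 V=0.0000[hold]; j=3 S=122.5453 intr=0.0000 cont=0.0000 V=0.0000[hold]  S*(3)=60.1849
k=2: j=0 S=67.7572 intr=2.9128 cont=5.8006 V=5.8006[hold]; j=1 S=85.8800 intr=0.0000 cont=0.6854 V=0.6854[hold]; j=2 S=108.8500 intr=0.0000 cont=0.0000 V=0.0000[hold]  S*(2)=-
k=1: j=0 S=76.2823 intr=0.0000 cont=3.1603 V=3.1603[hold]; j=1 S=96.6852 intr=0.0000 cont=0.3325 V=0.3325[hold]  S*(1)=-
k=0: j=0 S=85.8800 intr=0.0000 cont=1.7012 V=1.7012[hold]  S*(0)=-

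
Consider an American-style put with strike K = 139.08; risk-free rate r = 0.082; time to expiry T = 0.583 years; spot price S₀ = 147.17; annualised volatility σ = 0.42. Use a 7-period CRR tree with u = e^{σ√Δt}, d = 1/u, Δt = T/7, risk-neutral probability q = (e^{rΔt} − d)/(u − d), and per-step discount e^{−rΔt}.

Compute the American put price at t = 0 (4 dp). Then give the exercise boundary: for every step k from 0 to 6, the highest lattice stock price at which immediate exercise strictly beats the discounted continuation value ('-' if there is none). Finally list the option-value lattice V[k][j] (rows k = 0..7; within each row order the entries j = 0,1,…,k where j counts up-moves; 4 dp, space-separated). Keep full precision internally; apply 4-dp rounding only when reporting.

Δt=0.08329, u=1.12886, d=0.88585, q=0.49793, disc=e^(-rΔt)=0.99319
k=7 terminal: V=max(K-S,0) → 76.0805 58.7981 36.7747 8.7096 0.0000 0.0000 0.0000 0.0000
k=6: j=0 S=71.1176 intr=67.9624 cont=67.0158 V=67.9624[EX]; j=1 S=90.6271 intr=48.4529 cont=47.5063 V=48.4529[EX]; j=2 S=115.4885 intr=23.5915 cont=22.6449 V=23.5915[EX]; j=3 S=147.1700 intr=0.0000 cont=4.3430 V=4.3430[hold]; j=4 S=187.5426 intr=0.0000 cont=0.0000 V=0.0000[hold]; j=5 S=238.9906 intr=0.0000 cont=0.0000 V=0.0000[hold]; j=6 S=304.5520 intr=0.0000 cont=0.0000 V=0.0000[hold]  S*(6)=115.4885
k=5: j=0 S=80.2819 intr=58.7981 cont=57.8515 V=58.7981[EX]; j=1 S=102.3053 intr=36.7747 cont=35.8281 V=36.7747[EX]; j=2 S=130.3704 intr=8.7096 cont=13.9117 V=13.9117[hold]; j=3 S=166.1344 intr=0.0000 cont=2.1657 V=2.1657[hold]; j=4 S=211.7095 intr=0.0000 cont=0.0000 V=0.0000[hold]; j=5 S=269.7870 intr=0.0000 cont=0.0000 V=0.0000[hold]  S*(5)=102.3053
k=4: j=0 S=90.6271 intr=48.4529 cont=47.5063 V=48.4529[EX]; j=1 S=115.4885 intr=23.5915 cont=25.2176 V=25.2176[hold]; j=2 S=147.1700 intr=0.0000 cont=8.0081 V=8.0081[hold]; j=3 S=187.5426 intr=0.0000 cont=1.0799 V=1.0799[hold]; j=4 S=238.9906 intr=0.0000 cont=0.0000 V=0.0000[hold]  S*(4)=90.6271
k=3: j=0 S=102.3053 intr=36.7747 cont=36.6322 V=36.7747[EX]; j=1 S=130.3704 intr=8.7096 cont=16.5351 V=16.5351[hold]; j=2 S=166.1344 intr=0.0000 cont=4.5273 V=4.5273[hold]; j=3 S=211.7095 intr=0.0000 cont=0.5385 V=0.5385[hold]  S*(3)=102.3053
k=2: j=0 S=115.4885 intr=23.5915 cont=26.5150 V=26.5150[hold]; j=1 S=147.1700 intr=0.0000 cont=10.4841 V=10.4841[hold]; j=2 S=187.5426 intr=0.0000 cont=2.5238 V=2.5238[hold]  S*(2)=-
k=1: j=0 S=130.3704 intr=8.7096 cont=18.4065 V=18.4065[hold]; j=1 S=166.1344 intr=0.0000 cont=6.4760 V=6.4760[hold]  S*(1)=-
k=0: j=0 S=147.1700 intr=0.0000 cont=12.3811 V=12.3811[hold]  S*(0)=-

price = 12.3811
boundary = - - - 102.3053 90.6271 102.3053 115.4885
tree:
12.3811
18.4065 6.4760
26.5150 10.4841 2.5238
36.7747 16.5351 4.5273 0.5385
48.4529 25.2176 8.0081 1.0799 0.0000
58.7981 36.7747 13.9117 2.1657 0.0000 0.0000
67.9624 48.4529 23.5915 4.3430 0.0000 0.0000 0.0000
76.0805 58.7981 36.7747 8.7096 0.0000 0.0000 0.0000 0.0000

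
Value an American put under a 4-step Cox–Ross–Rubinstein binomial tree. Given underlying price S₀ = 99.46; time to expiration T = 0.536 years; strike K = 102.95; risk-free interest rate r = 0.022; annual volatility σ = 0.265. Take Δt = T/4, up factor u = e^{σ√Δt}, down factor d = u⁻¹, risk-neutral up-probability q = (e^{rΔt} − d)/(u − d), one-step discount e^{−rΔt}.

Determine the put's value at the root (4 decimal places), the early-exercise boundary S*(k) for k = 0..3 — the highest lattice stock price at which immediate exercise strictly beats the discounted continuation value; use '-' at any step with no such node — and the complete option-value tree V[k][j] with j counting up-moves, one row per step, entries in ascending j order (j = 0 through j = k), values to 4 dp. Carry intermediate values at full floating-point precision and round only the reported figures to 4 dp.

price = 9.2627
boundary = - - 81.9200 90.2650
tree:
9.2627
14.2496 4.1478
21.0300 7.3052 0.8990
28.6034 12.6850 1.7713 0.0000
35.4767 21.0300 3.4900 0.0000 0.0000

Δt=0.13400  u=1.10187  d=0.90755  q=0.49096  discount=0.99706
step 4 (expiry): payoffs max(K−S,0) = 35.4767 21.0300 3.4900 0.0000 0.0000
step 3: (k=3,j=0): S=74.3466, (K−S)⁺=28.6034, hold=28.3004 ⇒ V=28.6034 exercise | (k=3,j=1): S=90.2650, (K−S)⁺=12.6850, hold=12.3820 ⇒ V=12.6850 exercise | (k=3,j=2): S=109.5917, (K−S)⁺=0.0000, hold=1.7713 ⇒ V=1.7713 continue | (k=3,j=3): S=133.0564, (K−S)⁺=0.0000, hold=0.0000 ⇒ V=0.0000 continue  boundary S*=90.2650
step 2: (k=2,j=0): S=81.9200, (K−S)⁺=21.0300, hold=20.7269 ⇒ V=21.0300 exercise | (k=2,j=1): S=99.4600, (K−S)⁺=3.4900, hold=7.3052 ⇒ V=7.3052 continue | (k=2,j=2): S=120.7554, (K−S)⁺=0.0000, hold=0.8990 ⇒ V=0.8990 continue  boundary S*=81.9200
step 1: (k=1,j=0): S=90.2650, (K−S)⁺=12.6850, hold=14.2496 ⇒ V=14.2496 continue | (k=1,j=1): S=109.5917, (K−S)⁺=0.0000, hold=4.1478 ⇒ V=4.1478 continue  boundary S*=-
step 0: (k=0,j=0): S=99.4600, (K−S)⁺=3.4900, hold=9.2627 ⇒ V=9.2627 continue  boundary S*=-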